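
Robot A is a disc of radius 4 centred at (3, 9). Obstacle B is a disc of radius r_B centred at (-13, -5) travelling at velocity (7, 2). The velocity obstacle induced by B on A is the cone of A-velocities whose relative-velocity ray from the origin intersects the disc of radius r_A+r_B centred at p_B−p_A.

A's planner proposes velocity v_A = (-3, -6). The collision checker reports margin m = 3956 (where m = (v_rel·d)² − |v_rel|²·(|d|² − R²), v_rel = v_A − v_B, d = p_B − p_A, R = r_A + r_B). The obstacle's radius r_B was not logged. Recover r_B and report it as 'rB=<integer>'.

m = 3956
d = (-16, -14);  v_rel = (-10, -8),  |v_rel|² = 164
v_rel×d = (-10)·(-14) − (-8)·(-16) = 12
since m = R²·164 − 12²:  R² = (144 + 3956) / 164 = 25
R = √25 = 5  ⇒  r_B = 5 − 4 = 1

rB=1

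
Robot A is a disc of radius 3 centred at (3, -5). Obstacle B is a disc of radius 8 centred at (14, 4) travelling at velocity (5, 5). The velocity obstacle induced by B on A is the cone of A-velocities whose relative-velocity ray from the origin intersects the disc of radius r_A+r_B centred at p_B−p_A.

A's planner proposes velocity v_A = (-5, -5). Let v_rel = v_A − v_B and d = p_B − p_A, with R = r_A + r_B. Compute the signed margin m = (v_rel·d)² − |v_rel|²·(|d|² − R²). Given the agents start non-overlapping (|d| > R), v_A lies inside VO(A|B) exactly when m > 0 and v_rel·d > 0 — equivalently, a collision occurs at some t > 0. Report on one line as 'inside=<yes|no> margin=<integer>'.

d = (11, 9),  |d|² = 202;  R = 3+8 = 11,  c = 202−11² = 81
v_rel = (-10, -10),  |v_rel|² = 200;  v_rel·d = (-10)·(11) + (-10)·(9) = -200
200·t² + 400·t + 81 = 0  ⇒  m = (-200)² − 200·81 = 23800
m = 23800 > 0,  v_rel·d = -200 < 0  ⇒  outside

inside=no margin=23800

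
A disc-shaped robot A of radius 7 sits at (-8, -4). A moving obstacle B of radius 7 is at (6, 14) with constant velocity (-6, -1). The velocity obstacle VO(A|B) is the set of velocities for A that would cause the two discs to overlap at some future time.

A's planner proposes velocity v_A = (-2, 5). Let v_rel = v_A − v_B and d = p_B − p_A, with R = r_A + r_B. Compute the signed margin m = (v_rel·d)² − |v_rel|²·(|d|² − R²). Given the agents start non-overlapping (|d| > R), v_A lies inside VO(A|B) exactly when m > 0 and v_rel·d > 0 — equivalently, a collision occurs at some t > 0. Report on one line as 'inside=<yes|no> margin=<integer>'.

d = (14, 18),  |d|² = 520;  R = 7+7 = 14,  c = 520−14² = 324
v_rel = (4, 6),  |v_rel|² = 52;  v_rel·d = (4)·(14) + (6)·(18) = 164
52·t² − 328·t + 324 = 0  ⇒  m = 164² − 52·324 = 10048
m = 10048 > 0,  v_rel·d = 164 > 0  ⇒  inside

inside=yes margin=10048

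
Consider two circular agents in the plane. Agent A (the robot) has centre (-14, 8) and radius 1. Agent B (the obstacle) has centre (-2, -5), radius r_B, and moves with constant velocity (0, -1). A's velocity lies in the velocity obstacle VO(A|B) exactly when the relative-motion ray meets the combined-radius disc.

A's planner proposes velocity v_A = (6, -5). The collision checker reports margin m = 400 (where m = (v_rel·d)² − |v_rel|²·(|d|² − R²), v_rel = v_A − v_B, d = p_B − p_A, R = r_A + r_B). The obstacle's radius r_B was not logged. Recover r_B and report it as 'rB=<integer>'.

m = 400
d = (12, -13);  v_rel = (6, -4),  |v_rel|² = 52
v_rel×d = (6)·(-13) − (-4)·(12) = -30
since m = R²·52 − (-30)²:  R² = (900 + 400) / 52 = 25
R = √25 = 5  ⇒  r_B = 5 − 1 = 4

rB=4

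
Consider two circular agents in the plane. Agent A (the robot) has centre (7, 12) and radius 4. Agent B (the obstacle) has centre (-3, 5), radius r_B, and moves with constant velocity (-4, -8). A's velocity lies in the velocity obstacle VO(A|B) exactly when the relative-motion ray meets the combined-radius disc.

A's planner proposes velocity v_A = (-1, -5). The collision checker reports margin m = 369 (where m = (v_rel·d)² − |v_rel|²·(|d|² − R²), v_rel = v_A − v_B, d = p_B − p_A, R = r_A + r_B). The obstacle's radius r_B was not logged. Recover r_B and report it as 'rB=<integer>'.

m = 369
d = (-10, -7);  v_rel = (3, 3),  |v_rel|² = 18
v_rel×d = (3)·(-7) − (3)·(-10) = 9
since m = R²·18 − 9²:  R² = (81 + 369) / 18 = 25
R = √25 = 5  ⇒  r_B = 5 − 4 = 1

rB=1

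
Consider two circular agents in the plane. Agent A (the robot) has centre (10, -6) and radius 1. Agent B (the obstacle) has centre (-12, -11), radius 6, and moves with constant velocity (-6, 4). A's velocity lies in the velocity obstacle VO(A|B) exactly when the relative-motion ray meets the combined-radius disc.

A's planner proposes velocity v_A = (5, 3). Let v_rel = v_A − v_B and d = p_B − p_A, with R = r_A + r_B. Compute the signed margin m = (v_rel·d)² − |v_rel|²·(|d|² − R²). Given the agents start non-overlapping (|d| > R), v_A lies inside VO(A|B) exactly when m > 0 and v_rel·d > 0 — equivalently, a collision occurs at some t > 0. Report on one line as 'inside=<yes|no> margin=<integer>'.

d = (-22, -5),  |d|² = 509;  R = 1+6 = 7,  c = 509−7² = 460
v_rel = (11, -1),  |v_rel|² = 122;  v_rel·d = (11)·(-22) + (-1)·(-5) = -237
122·t² + 474·t + 460 = 0  ⇒  m = (-237)² − 122·460 = 49
m = 49 > 0,  v_rel·d = -237 < 0  ⇒  outside

inside=no margin=49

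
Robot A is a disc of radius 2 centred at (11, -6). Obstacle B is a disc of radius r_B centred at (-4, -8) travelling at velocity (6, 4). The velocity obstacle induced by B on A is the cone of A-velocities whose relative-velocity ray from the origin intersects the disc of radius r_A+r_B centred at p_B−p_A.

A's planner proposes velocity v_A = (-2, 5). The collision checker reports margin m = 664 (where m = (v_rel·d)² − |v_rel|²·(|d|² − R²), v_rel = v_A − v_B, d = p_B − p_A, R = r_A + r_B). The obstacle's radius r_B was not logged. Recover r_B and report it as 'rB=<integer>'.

m = 664
d = (-15, -2);  v_rel = (-8, 1),  |v_rel|² = 65
v_rel×d = (-8)·(-2) − (1)·(-15) = 31
since m = R²·65 − 31²:  R² = (961 + 664) / 65 = 25
R = √25 = 5  ⇒  r_B = 5 − 2 = 3

rB=3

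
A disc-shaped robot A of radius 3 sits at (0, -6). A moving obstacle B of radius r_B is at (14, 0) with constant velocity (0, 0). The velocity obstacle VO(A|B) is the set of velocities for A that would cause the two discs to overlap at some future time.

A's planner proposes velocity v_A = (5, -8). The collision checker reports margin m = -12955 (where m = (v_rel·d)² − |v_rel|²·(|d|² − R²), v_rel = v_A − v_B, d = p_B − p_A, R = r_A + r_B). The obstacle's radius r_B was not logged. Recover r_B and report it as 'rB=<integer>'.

m = -12955
d = (14, 6);  v_rel = (5, -8),  |v_rel|² = 89
v_rel×d = (5)·(6) − (-8)·(14) = 142
since m = R²·89 − 142²:  R² = (20164 + -12955) / 89 = 81
R = √81 = 9  ⇒  r_B = 9 − 3 = 6

rB=6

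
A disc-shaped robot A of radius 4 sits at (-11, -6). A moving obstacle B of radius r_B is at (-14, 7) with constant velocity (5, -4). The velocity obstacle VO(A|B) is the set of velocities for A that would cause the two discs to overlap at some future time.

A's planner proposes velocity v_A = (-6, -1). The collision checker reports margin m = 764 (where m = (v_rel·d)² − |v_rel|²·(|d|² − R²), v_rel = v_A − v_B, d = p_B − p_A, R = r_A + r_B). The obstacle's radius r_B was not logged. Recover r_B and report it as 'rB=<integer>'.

m = 764
d = (-3, 13);  v_rel = (-11, 3),  |v_rel|² = 130
v_rel×d = (-11)·(13) − (3)·(-3) = -134
since m = R²·130 − (-134)²:  R² = (17956 + 764) / 130 = 144
R = √144 = 12  ⇒  r_B = 12 − 4 = 8

rB=8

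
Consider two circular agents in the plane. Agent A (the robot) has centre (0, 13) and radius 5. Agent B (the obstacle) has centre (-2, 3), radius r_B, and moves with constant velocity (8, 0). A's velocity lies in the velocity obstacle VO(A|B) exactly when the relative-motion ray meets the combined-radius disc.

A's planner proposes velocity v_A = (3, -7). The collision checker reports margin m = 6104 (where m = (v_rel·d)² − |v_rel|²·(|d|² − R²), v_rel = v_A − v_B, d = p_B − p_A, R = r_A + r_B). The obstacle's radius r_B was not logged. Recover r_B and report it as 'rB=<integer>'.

m = 6104
d = (-2, -10);  v_rel = (-5, -7),  |v_rel|² = 74
v_rel×d = (-5)·(-10) − (-7)·(-2) = 36
since m = R²·74 − 36²:  R² = (1296 + 6104) / 74 = 100
R = √100 = 10  ⇒  r_B = 10 − 5 = 5

rB=5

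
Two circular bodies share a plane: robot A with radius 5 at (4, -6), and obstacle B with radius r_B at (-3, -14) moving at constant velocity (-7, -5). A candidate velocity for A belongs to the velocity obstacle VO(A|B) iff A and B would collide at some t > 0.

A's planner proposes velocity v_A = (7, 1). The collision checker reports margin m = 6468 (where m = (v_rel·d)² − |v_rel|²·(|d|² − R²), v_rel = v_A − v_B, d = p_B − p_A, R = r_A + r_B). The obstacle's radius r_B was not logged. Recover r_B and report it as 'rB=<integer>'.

m = 6468
d = (-7, -8);  v_rel = (14, 6),  |v_rel|² = 232
v_rel×d = (14)·(-8) − (6)·(-7) = -70
since m = R²·232 − (-70)²:  R² = (4900 + 6468) / 232 = 49
R = √49 = 7  ⇒  r_B = 7 − 5 = 2

rB=2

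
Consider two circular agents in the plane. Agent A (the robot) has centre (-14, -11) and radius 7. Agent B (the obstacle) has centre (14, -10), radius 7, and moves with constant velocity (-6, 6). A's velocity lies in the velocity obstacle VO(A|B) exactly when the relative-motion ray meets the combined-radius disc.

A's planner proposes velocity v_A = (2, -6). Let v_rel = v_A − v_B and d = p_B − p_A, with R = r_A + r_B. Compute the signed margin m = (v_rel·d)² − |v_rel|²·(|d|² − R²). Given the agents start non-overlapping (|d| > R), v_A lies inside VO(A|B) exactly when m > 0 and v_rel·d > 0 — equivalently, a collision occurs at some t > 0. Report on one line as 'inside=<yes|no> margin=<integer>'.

d = (28, 1),  |d|² = 785;  R = 7+7 = 14,  c = 785−14² = 589
v_rel = (8, -12),  |v_rel|² = 208;  v_rel·d = (8)·(28) + (-12)·(1) = 212
208·t² − 424·t + 589 = 0  ⇒  m = 212² − 208·589 = -77568
m = -77568 < 0,  v_rel·d = 212 > 0  ⇒  outside

inside=no margin=-77568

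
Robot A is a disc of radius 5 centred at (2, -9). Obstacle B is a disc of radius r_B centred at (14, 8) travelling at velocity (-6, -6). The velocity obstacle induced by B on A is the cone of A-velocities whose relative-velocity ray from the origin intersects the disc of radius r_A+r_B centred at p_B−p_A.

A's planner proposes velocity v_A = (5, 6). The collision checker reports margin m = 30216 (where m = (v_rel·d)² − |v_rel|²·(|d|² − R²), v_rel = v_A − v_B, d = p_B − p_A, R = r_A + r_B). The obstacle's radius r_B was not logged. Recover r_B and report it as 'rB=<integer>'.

m = 30216
d = (12, 17);  v_rel = (11, 12),  |v_rel|² = 265
v_rel×d = (11)·(17) − (12)·(12) = 43
since m = R²·265 − 43²:  R² = (1849 + 30216) / 265 = 121
R = √121 = 11  ⇒  r_B = 11 − 5 = 6

rB=6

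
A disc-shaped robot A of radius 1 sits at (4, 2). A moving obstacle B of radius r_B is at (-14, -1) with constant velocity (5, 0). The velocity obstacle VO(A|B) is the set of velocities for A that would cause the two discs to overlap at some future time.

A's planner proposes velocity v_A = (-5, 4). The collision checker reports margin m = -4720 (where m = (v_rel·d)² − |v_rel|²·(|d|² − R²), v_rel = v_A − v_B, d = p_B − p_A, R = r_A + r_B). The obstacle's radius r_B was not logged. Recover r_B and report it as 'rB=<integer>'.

m = -4720
d = (-18, -3);  v_rel = (-10, 4),  |v_rel|² = 116
v_rel×d = (-10)·(-3) − (4)·(-18) = 102
since m = R²·116 − 102²:  R² = (10404 + -4720) / 116 = 49
R = √49 = 7  ⇒  r_B = 7 − 1 = 6

rB=6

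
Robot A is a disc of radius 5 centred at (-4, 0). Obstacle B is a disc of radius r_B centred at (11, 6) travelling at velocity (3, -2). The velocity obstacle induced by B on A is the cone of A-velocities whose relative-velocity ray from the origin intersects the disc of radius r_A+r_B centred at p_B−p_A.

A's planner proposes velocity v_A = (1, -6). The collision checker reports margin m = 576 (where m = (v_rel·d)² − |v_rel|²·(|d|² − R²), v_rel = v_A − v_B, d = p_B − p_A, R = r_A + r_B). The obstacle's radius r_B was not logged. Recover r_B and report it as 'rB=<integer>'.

m = 576
d = (15, 6);  v_rel = (-2, -4),  |v_rel|² = 20
v_rel×d = (-2)·(6) − (-4)·(15) = 48
since m = R²·20 − 48²:  R² = (2304 + 576) / 20 = 144
R = √144 = 12  ⇒  r_B = 12 − 5 = 7

rB=7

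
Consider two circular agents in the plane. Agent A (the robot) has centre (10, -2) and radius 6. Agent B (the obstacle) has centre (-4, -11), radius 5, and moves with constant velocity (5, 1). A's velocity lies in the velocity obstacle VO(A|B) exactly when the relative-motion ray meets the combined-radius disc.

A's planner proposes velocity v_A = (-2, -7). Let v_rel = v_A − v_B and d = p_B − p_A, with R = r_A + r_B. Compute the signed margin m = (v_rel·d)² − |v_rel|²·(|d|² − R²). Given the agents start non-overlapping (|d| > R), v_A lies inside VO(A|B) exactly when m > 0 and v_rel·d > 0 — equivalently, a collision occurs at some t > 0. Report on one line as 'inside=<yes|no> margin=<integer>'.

d = (-14, -9),  |d|² = 277;  R = 6+5 = 11,  c = 277−11² = 156
v_rel = (-7, -8),  |v_rel|² = 113;  v_rel·d = (-7)·(-14) + (-8)·(-9) = 170
113·t² − 340·t + 156 = 0  ⇒  m = 170² − 113·156 = 11272
m = 11272 > 0,  v_rel·d = 170 > 0  ⇒  inside

inside=yes margin=11272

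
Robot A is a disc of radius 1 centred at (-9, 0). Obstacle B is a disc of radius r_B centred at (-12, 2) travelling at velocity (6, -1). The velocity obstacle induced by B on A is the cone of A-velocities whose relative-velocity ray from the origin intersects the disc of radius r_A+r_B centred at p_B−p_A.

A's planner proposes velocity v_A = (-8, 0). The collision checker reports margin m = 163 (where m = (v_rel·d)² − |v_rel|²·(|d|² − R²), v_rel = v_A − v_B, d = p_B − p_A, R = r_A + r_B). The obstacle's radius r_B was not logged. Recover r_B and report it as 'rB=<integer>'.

m = 163
d = (-3, 2);  v_rel = (-14, 1),  |v_rel|² = 197
v_rel×d = (-14)·(2) − (1)·(-3) = -25
since m = R²·197 − (-25)²:  R² = (625 + 163) / 197 = 4
R = √4 = 2  ⇒  r_B = 2 − 1 = 1

rB=1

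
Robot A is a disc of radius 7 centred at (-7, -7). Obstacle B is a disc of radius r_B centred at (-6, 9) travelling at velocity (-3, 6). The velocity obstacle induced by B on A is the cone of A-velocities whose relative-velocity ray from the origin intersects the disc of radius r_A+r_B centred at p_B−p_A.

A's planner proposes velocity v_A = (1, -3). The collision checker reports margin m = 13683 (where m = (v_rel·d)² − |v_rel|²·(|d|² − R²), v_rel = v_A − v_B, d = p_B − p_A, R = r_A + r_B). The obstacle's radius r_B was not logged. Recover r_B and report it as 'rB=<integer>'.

m = 13683
d = (1, 16);  v_rel = (4, -9),  |v_rel|² = 97
v_rel×d = (4)·(16) − (-9)·(1) = 73
since m = R²·97 − 73²:  R² = (5329 + 13683) / 97 = 196
R = √196 = 14  ⇒  r_B = 14 − 7 = 7

rB=7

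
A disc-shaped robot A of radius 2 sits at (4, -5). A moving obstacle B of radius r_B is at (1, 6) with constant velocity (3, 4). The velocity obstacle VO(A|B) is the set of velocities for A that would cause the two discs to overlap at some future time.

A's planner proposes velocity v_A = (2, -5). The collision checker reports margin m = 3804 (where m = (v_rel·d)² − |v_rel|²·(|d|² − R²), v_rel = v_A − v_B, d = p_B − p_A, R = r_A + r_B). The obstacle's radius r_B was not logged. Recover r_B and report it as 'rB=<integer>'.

m = 3804
d = (-3, 11);  v_rel = (-1, -9),  |v_rel|² = 82
v_rel×d = (-1)·(11) − (-9)·(-3) = -38
since m = R²·82 − (-38)²:  R² = (1444 + 3804) / 82 = 64
R = √64 = 8  ⇒  r_B = 8 − 2 = 6

rB=6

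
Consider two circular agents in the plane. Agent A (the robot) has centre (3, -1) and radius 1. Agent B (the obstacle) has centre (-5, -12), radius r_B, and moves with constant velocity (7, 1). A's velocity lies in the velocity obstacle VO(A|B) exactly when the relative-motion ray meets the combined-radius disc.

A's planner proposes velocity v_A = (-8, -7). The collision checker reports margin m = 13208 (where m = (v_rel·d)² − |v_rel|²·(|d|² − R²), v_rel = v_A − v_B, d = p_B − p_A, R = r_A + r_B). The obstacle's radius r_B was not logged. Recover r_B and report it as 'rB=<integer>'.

m = 13208
d = (-8, -11);  v_rel = (-15, -8),  |v_rel|² = 289
v_rel×d = (-15)·(-11) − (-8)·(-8) = 101
since m = R²·289 − 101²:  R² = (10201 + 13208) / 289 = 81
R = √81 = 9  ⇒  r_B = 9 − 1 = 8

rB=8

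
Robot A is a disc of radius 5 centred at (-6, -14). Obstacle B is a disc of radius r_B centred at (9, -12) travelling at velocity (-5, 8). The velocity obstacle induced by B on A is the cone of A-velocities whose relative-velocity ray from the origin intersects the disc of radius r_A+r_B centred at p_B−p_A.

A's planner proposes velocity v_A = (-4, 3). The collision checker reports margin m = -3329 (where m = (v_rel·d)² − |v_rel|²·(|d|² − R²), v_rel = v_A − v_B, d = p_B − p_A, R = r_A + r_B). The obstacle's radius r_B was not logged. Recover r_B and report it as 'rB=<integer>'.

m = -3329
d = (15, 2);  v_rel = (1, -5),  |v_rel|² = 26
v_rel×d = (1)·(2) − (-5)·(15) = 77
since m = R²·26 − 77²:  R² = (5929 + -3329) / 26 = 100
R = √100 = 10  ⇒  r_B = 10 − 5 = 5

rB=5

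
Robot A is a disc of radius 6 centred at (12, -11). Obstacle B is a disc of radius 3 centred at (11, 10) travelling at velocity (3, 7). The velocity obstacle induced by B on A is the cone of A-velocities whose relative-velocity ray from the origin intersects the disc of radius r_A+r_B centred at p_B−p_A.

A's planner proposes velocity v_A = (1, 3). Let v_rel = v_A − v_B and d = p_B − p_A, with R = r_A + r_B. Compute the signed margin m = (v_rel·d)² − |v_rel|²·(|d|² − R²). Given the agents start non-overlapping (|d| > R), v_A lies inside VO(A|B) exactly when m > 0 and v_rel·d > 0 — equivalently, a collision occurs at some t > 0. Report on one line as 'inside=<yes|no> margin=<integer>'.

d = (-1, 21),  |d|² = 442;  R = 6+3 = 9,  c = 442−9² = 361
v_rel = (-2, -4),  |v_rel|² = 20;  v_rel·d = (-2)·(-1) + (-4)·(21) = -82
20·t² + 164·t + 361 = 0  ⇒  m = (-82)² − 20·361 = -496
m = -496 < 0,  v_rel·d = -82 < 0  ⇒  outside

inside=no margin=-496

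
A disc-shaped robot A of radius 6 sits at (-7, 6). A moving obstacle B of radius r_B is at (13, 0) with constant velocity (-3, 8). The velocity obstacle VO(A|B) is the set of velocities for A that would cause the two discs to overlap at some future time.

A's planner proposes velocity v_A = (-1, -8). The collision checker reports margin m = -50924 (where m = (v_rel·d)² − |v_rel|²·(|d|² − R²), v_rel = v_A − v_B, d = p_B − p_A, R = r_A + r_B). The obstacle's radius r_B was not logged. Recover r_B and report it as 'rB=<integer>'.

m = -50924
d = (20, -6);  v_rel = (2, -16),  |v_rel|² = 260
v_rel×d = (2)·(-6) − (-16)·(20) = 308
since m = R²·260 − 308²:  R² = (94864 + -50924) / 260 = 169
R = √169 = 13  ⇒  r_B = 13 − 6 = 7

rB=7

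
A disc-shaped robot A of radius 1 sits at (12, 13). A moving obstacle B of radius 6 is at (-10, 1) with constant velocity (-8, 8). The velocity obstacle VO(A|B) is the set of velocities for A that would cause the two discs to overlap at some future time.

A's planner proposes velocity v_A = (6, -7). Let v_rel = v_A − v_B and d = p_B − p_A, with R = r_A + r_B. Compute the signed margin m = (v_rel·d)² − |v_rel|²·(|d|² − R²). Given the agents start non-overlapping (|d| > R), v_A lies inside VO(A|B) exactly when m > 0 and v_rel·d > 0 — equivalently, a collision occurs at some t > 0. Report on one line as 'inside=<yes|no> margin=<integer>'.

d = (-22, -12),  |d|² = 628;  R = 1+6 = 7,  c = 628−7² = 579
v_rel = (14, -15),  |v_rel|² = 421;  v_rel·d = (14)·(-22) + (-15)·(-12) = -128
421·t² + 256·t + 579 = 0  ⇒  m = (-128)² − 421·579 = -227375
m = -227375 < 0,  v_rel·d = -128 < 0  ⇒  outside

inside=no margin=-227375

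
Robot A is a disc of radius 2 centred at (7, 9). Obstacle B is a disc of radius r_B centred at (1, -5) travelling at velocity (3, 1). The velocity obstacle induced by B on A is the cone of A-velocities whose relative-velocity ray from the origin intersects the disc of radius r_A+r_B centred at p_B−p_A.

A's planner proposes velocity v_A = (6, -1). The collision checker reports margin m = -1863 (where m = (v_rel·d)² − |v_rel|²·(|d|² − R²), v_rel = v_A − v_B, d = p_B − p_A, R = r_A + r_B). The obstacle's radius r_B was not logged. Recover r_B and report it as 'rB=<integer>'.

m = -1863
d = (-6, -14);  v_rel = (3, -2),  |v_rel|² = 13
v_rel×d = (3)·(-14) − (-2)·(-6) = -54
since m = R²·13 − (-54)²:  R² = (2916 + -1863) / 13 = 81
R = √81 = 9  ⇒  r_B = 9 − 2 = 7

rB=7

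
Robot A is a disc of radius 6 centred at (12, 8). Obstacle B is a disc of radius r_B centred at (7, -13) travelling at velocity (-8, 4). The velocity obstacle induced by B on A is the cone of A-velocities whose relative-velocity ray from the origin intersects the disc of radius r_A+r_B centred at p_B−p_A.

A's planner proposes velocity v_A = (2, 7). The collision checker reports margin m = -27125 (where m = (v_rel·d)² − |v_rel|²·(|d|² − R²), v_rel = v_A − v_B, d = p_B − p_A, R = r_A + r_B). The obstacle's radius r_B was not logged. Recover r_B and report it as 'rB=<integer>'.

m = -27125
d = (-5, -21);  v_rel = (10, 3),  |v_rel|² = 109
v_rel×d = (10)·(-21) − (3)·(-5) = -195
since m = R²·109 − (-195)²:  R² = (38025 + -27125) / 109 = 100
R = √100 = 10  ⇒  r_B = 10 − 6 = 4

rB=4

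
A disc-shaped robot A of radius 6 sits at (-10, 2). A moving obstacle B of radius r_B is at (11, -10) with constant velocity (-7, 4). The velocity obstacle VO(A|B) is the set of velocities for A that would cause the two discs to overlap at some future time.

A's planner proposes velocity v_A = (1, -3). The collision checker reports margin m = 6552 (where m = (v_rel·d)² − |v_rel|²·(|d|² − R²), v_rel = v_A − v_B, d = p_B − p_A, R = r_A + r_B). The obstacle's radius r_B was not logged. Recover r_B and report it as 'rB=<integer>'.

m = 6552
d = (21, -12);  v_rel = (8, -7),  |v_rel|² = 113
v_rel×d = (8)·(-12) − (-7)·(21) = 51
since m = R²·113 − 51²:  R² = (2601 + 6552) / 113 = 81
R = √81 = 9  ⇒  r_B = 9 − 6 = 3

rB=3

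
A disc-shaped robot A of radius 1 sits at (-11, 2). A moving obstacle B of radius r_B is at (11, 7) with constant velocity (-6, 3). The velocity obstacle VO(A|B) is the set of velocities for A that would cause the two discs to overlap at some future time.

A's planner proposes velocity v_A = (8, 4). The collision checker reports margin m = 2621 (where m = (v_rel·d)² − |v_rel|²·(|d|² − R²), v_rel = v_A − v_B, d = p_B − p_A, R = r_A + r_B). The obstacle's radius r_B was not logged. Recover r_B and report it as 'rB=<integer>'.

m = 2621
d = (22, 5);  v_rel = (14, 1),  |v_rel|² = 197
v_rel×d = (14)·(5) − (1)·(22) = 48
since m = R²·197 − 48²:  R² = (2304 + 2621) / 197 = 25
R = √25 = 5  ⇒  r_B = 5 − 1 = 4

rB=4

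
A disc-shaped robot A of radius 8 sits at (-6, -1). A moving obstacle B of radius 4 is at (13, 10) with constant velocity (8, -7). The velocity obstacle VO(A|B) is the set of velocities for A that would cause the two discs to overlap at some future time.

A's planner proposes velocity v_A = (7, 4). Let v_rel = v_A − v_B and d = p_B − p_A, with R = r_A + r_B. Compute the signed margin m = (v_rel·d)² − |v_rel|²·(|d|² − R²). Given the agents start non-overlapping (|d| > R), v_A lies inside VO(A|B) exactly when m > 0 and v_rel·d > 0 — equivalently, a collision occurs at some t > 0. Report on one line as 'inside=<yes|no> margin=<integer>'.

d = (19, 11),  |d|² = 482;  R = 8+4 = 12,  c = 482−12² = 338
v_rel = (-1, 11),  |v_rel|² = 122;  v_rel·d = (-1)·(19) + (11)·(11) = 102
122·t² − 204·t + 338 = 0  ⇒  m = 102² − 122·338 = -30832
m = -30832 < 0,  v_rel·d = 102 > 0  ⇒  outside

inside=no margin=-30832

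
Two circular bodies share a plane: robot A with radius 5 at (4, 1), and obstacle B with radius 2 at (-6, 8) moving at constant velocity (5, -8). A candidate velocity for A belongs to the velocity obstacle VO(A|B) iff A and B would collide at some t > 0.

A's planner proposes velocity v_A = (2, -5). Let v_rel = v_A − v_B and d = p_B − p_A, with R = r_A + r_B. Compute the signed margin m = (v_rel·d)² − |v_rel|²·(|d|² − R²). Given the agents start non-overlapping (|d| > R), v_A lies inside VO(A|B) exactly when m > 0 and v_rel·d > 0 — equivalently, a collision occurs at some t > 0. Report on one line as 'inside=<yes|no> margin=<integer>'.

d = (-10, 7),  |d|² = 149;  R = 5+2 = 7,  c = 149−7² = 100
v_rel = (-3, 3),  |v_rel|² = 18;  v_rel·d = (-3)·(-10) + (3)·(7) = 51
18·t² − 102·t + 100 = 0  ⇒  m = 51² − 18·100 = 801
m = 801 > 0,  v_rel·d = 51 > 0  ⇒  inside

inside=yes margin=801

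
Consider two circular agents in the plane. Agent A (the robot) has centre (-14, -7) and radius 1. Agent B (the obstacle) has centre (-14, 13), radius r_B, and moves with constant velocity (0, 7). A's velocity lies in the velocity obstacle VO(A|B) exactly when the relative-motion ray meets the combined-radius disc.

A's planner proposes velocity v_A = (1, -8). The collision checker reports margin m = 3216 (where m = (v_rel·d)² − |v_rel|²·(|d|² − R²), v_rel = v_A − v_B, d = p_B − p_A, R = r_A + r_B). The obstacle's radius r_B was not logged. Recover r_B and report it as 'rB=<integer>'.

m = 3216
d = (0, 20);  v_rel = (1, -15),  |v_rel|² = 226
v_rel×d = (1)·(20) − (-15)·(0) = 20
since m = R²·226 − 20²:  R² = (400 + 3216) / 226 = 16
R = √16 = 4  ⇒  r_B = 4 − 1 = 3

rB=3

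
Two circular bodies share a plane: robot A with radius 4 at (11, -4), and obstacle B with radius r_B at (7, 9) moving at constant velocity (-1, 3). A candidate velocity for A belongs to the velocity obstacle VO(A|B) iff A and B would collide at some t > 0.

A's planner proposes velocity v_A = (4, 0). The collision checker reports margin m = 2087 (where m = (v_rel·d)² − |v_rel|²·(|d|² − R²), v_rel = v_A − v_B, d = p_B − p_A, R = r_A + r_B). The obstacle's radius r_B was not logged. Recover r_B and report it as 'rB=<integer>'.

m = 2087
d = (-4, 13);  v_rel = (5, -3),  |v_rel|² = 34
v_rel×d = (5)·(13) − (-3)·(-4) = 53
since m = R²·34 − 53²:  R² = (2809 + 2087) / 34 = 144
R = √144 = 12  ⇒  r_B = 12 − 4 = 8

rB=8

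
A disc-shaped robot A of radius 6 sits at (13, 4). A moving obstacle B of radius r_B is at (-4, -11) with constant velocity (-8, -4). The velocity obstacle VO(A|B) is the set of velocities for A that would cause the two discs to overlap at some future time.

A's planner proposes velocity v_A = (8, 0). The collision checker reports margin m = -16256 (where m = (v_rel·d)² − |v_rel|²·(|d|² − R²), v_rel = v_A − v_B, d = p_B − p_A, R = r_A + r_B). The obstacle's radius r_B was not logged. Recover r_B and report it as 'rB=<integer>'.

m = -16256
d = (-17, -15);  v_rel = (16, 4),  |v_rel|² = 272
v_rel×d = (16)·(-15) − (4)·(-17) = -172
since m = R²·272 − (-172)²:  R² = (29584 + -16256) / 272 = 49
R = √49 = 7  ⇒  r_B = 7 − 6 = 1

rB=1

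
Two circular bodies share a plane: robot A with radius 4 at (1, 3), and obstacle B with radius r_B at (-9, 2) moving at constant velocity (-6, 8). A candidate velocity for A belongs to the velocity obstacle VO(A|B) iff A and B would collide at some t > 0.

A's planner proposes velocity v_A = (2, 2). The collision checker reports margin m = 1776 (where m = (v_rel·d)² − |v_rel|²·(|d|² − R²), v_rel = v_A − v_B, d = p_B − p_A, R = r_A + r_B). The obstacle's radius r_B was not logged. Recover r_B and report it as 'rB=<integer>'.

m = 1776
d = (-10, -1);  v_rel = (8, -6),  |v_rel|² = 100
v_rel×d = (8)·(-1) − (-6)·(-10) = -68
since m = R²·100 − (-68)²:  R² = (4624 + 1776) / 100 = 64
R = √64 = 8  ⇒  r_B = 8 − 4 = 4

rB=4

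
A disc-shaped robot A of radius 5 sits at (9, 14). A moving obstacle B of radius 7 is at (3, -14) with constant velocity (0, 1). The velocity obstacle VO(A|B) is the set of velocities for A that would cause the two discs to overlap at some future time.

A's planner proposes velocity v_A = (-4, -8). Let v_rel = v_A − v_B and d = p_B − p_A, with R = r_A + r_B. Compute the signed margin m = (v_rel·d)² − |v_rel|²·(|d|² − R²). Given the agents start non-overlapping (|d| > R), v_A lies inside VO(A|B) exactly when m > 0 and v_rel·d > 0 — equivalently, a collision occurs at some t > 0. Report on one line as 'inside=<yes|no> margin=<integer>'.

d = (-6, -28),  |d|² = 820;  R = 5+7 = 12,  c = 820−12² = 676
v_rel = (-4, -9),  |v_rel|² = 97;  v_rel·d = (-4)·(-6) + (-9)·(-28) = 276
97·t² − 552·t + 676 = 0  ⇒  m = 276² − 97·676 = 10604
m = 10604 > 0,  v_rel·d = 276 > 0  ⇒  inside

inside=yes margin=10604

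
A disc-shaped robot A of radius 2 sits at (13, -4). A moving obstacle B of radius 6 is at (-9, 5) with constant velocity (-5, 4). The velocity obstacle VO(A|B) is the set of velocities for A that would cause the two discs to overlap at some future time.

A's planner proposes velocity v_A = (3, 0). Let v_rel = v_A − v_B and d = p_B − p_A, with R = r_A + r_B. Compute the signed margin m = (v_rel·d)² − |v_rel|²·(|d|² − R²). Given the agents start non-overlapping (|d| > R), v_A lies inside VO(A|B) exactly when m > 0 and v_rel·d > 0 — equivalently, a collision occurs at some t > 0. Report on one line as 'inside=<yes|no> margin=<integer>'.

d = (-22, 9),  |d|² = 565;  R = 2+6 = 8,  c = 565−8² = 501
v_rel = (8, -4),  |v_rel|² = 80;  v_rel·d = (8)·(-22) + (-4)·(9) = -212
80·t² + 424·t + 501 = 0  ⇒  m = (-212)² − 80·501 = 4864
m = 4864 > 0,  v_rel·d = -212 < 0  ⇒  outside

inside=no margin=4864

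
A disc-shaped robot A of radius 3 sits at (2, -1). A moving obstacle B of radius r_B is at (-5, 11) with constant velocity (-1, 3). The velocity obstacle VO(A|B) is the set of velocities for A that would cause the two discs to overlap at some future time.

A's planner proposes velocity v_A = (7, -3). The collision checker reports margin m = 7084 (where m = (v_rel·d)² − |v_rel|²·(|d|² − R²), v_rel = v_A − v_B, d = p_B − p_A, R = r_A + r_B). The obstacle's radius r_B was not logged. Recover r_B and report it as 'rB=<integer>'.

m = 7084
d = (-7, 12);  v_rel = (8, -6),  |v_rel|² = 100
v_rel×d = (8)·(12) − (-6)·(-7) = 54
since m = R²·100 − 54²:  R² = (2916 + 7084) / 100 = 100
R = √100 = 10  ⇒  r_B = 10 − 3 = 7

rB=7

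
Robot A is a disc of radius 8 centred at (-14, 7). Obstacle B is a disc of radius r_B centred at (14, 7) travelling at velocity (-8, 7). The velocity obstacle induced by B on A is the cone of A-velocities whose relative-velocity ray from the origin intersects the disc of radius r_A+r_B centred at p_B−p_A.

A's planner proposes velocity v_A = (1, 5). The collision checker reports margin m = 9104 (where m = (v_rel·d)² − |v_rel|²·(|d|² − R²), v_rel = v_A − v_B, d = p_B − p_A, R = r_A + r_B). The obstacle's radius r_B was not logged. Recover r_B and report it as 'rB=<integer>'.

m = 9104
d = (28, 0);  v_rel = (9, -2),  |v_rel|² = 85
v_rel×d = (9)·(0) − (-2)·(28) = 56
since m = R²·85 − 56²:  R² = (3136 + 9104) / 85 = 144
R = √144 = 12  ⇒  r_B = 12 − 8 = 4

rB=4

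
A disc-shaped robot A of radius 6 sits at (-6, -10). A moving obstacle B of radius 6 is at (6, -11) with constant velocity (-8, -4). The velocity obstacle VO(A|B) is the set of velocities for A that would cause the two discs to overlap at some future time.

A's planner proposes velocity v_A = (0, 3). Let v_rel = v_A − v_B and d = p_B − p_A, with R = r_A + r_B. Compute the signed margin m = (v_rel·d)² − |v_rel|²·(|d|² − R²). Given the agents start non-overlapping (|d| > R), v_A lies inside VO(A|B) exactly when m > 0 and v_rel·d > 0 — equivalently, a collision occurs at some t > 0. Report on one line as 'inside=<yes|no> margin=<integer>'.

d = (12, -1),  |d|² = 145;  R = 6+6 = 12,  c = 145−12² = 1
v_rel = (8, 7),  |v_rel|² = 113;  v_rel·d = (8)·(12) + (7)·(-1) = 89
113·t² − 178·t + 1 = 0  ⇒  m = 89² − 113·1 = 7808
m = 7808 > 0,  v_rel·d = 89 > 0  ⇒  inside

inside=yes margin=7808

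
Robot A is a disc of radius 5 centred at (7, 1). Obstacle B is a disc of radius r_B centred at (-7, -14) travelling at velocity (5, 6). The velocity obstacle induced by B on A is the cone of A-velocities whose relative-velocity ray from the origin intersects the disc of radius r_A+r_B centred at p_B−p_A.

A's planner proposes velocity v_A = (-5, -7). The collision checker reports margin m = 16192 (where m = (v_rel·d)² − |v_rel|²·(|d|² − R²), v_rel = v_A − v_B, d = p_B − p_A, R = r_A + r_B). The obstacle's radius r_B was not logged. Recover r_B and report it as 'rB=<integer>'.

m = 16192
d = (-14, -15);  v_rel = (-10, -13),  |v_rel|² = 269
v_rel×d = (-10)·(-15) − (-13)·(-14) = -32
since m = R²·269 − (-32)²:  R² = (1024 + 16192) / 269 = 64
R = √64 = 8  ⇒  r_B = 8 − 5 = 3

rB=3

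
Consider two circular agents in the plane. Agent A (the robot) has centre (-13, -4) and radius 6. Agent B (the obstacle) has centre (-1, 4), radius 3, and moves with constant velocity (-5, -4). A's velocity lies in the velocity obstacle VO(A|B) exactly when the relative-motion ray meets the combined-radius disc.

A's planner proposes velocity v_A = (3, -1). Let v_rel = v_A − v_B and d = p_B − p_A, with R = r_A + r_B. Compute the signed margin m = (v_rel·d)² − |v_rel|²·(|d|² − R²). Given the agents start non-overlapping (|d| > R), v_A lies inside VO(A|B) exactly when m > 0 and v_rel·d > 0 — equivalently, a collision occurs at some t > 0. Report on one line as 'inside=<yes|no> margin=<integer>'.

d = (12, 8),  |d|² = 208;  R = 6+3 = 9,  c = 208−9² = 127
v_rel = (8, 3),  |v_rel|² = 73;  v_rel·d = (8)·(12) + (3)·(8) = 120
73·t² − 240·t + 127 = 0  ⇒  m = 120² − 73·127 = 5129
m = 5129 > 0,  v_rel·d = 120 > 0  ⇒  inside

inside=yes margin=5129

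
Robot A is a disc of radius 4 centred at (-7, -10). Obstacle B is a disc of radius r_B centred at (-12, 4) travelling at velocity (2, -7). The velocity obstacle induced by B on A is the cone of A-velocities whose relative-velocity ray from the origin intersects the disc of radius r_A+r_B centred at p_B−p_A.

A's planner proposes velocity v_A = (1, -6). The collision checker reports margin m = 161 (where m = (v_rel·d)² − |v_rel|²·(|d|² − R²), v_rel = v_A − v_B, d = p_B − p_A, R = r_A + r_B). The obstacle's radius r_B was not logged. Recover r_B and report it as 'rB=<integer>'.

m = 161
d = (-5, 14);  v_rel = (-1, 1),  |v_rel|² = 2
v_rel×d = (-1)·(14) − (1)·(-5) = -9
since m = R²·2 − (-9)²:  R² = (81 + 161) / 2 = 121
R = √121 = 11  ⇒  r_B = 11 − 4 = 7

rB=7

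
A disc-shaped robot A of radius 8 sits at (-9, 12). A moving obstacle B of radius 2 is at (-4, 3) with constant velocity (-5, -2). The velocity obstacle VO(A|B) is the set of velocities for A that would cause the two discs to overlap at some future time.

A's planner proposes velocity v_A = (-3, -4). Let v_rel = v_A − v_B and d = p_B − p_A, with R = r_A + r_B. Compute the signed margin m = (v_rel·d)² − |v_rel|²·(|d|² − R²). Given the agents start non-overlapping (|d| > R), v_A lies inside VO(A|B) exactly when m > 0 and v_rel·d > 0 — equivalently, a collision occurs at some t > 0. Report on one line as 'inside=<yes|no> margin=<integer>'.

d = (5, -9),  |d|² = 106;  R = 8+2 = 10,  c = 106−10² = 6
v_rel = (2, -2),  |v_rel|² = 8;  v_rel·d = (2)·(5) + (-2)·(-9) = 28
8·t² − 56·t + 6 = 0  ⇒  m = 28² − 8·6 = 736
m = 736 > 0,  v_rel·d = 28 > 0  ⇒  inside

inside=yes margin=736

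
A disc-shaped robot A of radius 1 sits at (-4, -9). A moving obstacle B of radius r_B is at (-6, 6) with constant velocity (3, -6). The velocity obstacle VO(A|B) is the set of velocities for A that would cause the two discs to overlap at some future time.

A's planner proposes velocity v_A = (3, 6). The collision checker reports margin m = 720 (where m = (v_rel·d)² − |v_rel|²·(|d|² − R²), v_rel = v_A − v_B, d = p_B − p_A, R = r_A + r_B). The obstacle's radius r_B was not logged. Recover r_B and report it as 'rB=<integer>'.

m = 720
d = (-2, 15);  v_rel = (0, 12),  |v_rel|² = 144
v_rel×d = (0)·(15) − (12)·(-2) = 24
since m = R²·144 − 24²:  R² = (576 + 720) / 144 = 9
R = √9 = 3  ⇒  r_B = 3 − 1 = 2

rB=2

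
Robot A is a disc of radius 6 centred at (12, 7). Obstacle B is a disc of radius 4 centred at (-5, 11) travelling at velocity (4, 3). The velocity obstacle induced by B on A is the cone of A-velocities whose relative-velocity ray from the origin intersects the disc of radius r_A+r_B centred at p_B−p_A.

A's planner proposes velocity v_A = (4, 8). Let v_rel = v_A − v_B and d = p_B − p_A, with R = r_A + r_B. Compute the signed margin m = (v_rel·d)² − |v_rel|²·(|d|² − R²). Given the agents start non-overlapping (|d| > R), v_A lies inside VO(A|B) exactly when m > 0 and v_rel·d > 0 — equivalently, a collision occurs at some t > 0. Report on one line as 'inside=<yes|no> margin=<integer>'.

d = (-17, 4),  |d|² = 305;  R = 6+4 = 10,  c = 305−10² = 205
v_rel = (0, 5),  |v_rel|² = 25;  v_rel·d = (0)·(-17) + (5)·(4) = 20
25·t² − 40·t + 205 = 0  ⇒  m = 20² − 25·205 = -4725
m = -4725 < 0,  v_rel·d = 20 > 0  ⇒  outside

inside=no margin=-4725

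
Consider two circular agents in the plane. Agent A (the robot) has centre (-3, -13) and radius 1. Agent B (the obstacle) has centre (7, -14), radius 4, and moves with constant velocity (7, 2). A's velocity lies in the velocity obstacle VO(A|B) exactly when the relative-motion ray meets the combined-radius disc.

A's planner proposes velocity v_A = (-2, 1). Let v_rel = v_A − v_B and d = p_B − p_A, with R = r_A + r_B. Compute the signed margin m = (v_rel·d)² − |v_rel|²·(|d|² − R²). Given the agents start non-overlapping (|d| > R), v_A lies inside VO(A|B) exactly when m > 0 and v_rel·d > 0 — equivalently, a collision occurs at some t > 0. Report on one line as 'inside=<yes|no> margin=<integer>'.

d = (10, -1),  |d|² = 101;  R = 1+4 = 5,  c = 101−5² = 76
v_rel = (-9, -1),  |v_rel|² = 82;  v_rel·d = (-9)·(10) + (-1)·(-1) = -89
82·t² + 178·t + 76 = 0  ⇒  m = (-89)² − 82·76 = 1689
m = 1689 > 0,  v_rel·d = -89 < 0  ⇒  outside

inside=no margin=1689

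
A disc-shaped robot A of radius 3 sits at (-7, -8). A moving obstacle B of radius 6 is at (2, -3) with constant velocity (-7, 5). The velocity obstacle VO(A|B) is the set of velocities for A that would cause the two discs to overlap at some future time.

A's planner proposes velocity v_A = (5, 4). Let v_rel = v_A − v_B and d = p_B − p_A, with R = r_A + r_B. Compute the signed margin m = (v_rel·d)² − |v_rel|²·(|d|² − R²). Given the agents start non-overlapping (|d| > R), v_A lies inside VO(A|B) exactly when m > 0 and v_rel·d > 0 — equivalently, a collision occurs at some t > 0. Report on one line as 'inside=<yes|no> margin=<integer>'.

d = (9, 5),  |d|² = 106;  R = 3+6 = 9,  c = 106−9² = 25
v_rel = (12, -1),  |v_rel|² = 145;  v_rel·d = (12)·(9) + (-1)·(5) = 103
145·t² − 206·t + 25 = 0  ⇒  m = 103² − 145·25 = 6984
m = 6984 > 0,  v_rel·d = 103 > 0  ⇒  inside

inside=yes margin=6984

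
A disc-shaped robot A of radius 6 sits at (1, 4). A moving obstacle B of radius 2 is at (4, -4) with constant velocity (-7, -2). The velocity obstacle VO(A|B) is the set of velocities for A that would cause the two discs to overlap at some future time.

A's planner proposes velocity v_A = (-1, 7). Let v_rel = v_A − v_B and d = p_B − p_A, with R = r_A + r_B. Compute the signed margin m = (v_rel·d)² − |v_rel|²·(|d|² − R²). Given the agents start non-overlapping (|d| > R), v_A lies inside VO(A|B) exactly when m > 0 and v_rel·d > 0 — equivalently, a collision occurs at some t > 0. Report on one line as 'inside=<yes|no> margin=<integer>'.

d = (3, -8),  |d|² = 73;  R = 6+2 = 8,  c = 73−8² = 9
v_rel = (6, 9),  |v_rel|² = 117;  v_rel·d = (6)·(3) + (9)·(-8) = -54
117·t² + 108·t + 9 = 0  ⇒  m = (-54)² − 117·9 = 1863
m = 1863 > 0,  v_rel·d = -54 < 0  ⇒  outside

inside=no margin=1863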